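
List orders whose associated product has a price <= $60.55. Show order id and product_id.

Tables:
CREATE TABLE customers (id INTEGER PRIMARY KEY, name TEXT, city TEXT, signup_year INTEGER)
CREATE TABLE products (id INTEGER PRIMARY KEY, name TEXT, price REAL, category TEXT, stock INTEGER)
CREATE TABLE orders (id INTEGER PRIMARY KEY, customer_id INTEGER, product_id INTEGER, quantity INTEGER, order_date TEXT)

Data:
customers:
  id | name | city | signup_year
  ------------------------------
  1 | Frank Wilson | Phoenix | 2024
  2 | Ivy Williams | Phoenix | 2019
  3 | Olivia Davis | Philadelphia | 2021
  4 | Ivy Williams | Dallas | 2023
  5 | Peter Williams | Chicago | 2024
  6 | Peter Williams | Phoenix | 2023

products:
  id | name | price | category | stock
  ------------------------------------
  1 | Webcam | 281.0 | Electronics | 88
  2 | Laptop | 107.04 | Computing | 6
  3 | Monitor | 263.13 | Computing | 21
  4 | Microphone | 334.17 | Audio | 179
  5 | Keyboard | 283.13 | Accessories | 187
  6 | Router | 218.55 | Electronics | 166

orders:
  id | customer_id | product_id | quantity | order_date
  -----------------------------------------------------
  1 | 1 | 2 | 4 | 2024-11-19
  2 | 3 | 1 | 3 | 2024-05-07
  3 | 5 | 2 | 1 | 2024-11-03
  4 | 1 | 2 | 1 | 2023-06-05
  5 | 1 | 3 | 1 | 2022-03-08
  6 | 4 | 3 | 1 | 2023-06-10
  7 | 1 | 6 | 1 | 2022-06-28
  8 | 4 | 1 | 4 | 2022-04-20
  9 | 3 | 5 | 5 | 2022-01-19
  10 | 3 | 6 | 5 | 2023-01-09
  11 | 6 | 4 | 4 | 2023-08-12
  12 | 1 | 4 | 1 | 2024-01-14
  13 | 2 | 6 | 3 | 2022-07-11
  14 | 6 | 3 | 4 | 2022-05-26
SELECT id, product_id FROM orders WHERE product_id IN (SELECT id FROM products WHERE price <= 60.55)

Execution result:
(no rows)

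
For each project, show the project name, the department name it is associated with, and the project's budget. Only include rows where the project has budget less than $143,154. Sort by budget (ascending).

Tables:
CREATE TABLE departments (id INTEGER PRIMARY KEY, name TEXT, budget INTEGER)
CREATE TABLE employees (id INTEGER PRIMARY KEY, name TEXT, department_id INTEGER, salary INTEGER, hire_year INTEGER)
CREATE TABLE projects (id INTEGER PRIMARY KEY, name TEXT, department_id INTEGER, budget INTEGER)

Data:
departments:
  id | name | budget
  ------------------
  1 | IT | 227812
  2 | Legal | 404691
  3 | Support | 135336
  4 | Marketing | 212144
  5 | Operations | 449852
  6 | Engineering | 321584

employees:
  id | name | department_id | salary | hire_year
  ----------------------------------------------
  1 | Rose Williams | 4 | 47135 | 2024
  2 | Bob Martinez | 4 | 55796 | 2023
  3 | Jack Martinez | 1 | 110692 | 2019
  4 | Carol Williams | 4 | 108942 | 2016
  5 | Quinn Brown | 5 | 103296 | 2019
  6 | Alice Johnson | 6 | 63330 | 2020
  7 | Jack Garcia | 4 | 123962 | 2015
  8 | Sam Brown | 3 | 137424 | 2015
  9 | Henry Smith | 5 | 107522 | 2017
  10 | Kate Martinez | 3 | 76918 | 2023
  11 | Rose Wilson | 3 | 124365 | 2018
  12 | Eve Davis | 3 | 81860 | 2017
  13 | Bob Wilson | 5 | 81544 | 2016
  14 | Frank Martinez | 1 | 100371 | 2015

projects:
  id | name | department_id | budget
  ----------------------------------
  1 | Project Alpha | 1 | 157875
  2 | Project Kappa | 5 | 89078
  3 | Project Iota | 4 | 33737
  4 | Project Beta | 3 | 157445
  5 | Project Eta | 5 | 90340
SELECT c.name, p.name AS department, c.budget FROM projects c JOIN departments p ON c.department_id = p.id WHERE c.budget < 143154 ORDER BY c.budget ASC

Execution result:
name | department | budget
Project Iota | Marketing | 33737
Project Kappa | Operations | 89078
Project Eta | Operations | 90340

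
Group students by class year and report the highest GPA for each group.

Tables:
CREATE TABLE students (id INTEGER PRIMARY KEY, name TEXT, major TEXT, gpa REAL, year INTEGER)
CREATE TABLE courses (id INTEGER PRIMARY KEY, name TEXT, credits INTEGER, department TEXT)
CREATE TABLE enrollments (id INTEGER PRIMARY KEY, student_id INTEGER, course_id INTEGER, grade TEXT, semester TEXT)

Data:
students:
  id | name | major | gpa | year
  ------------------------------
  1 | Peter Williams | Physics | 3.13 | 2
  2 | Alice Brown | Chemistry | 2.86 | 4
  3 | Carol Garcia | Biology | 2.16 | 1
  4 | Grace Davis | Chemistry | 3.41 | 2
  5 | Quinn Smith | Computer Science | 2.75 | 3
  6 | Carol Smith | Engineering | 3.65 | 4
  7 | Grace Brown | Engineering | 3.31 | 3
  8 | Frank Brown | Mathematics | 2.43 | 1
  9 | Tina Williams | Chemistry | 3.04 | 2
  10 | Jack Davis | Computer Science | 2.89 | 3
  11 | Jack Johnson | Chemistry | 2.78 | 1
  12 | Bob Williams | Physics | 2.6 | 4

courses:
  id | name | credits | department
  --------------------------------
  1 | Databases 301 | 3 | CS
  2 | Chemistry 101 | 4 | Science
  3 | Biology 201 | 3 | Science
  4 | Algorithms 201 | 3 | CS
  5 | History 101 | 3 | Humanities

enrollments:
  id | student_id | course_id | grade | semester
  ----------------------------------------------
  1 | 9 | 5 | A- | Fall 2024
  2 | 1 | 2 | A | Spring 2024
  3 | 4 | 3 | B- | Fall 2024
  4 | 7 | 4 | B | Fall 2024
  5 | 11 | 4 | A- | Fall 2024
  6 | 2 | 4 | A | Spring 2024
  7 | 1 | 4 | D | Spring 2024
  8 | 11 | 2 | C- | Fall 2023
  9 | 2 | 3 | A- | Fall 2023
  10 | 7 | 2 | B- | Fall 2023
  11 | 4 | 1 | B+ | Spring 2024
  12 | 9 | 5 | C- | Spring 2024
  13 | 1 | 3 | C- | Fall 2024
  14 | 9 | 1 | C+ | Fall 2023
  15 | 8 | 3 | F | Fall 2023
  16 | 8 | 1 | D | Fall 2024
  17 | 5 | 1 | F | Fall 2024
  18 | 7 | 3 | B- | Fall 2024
SELECT year, MAX(gpa) AS max_gpa FROM students GROUP BY year

Execution result:
year | max_gpa
1 | 2.78
2 | 3.41
3 | 3.31
4 | 3.65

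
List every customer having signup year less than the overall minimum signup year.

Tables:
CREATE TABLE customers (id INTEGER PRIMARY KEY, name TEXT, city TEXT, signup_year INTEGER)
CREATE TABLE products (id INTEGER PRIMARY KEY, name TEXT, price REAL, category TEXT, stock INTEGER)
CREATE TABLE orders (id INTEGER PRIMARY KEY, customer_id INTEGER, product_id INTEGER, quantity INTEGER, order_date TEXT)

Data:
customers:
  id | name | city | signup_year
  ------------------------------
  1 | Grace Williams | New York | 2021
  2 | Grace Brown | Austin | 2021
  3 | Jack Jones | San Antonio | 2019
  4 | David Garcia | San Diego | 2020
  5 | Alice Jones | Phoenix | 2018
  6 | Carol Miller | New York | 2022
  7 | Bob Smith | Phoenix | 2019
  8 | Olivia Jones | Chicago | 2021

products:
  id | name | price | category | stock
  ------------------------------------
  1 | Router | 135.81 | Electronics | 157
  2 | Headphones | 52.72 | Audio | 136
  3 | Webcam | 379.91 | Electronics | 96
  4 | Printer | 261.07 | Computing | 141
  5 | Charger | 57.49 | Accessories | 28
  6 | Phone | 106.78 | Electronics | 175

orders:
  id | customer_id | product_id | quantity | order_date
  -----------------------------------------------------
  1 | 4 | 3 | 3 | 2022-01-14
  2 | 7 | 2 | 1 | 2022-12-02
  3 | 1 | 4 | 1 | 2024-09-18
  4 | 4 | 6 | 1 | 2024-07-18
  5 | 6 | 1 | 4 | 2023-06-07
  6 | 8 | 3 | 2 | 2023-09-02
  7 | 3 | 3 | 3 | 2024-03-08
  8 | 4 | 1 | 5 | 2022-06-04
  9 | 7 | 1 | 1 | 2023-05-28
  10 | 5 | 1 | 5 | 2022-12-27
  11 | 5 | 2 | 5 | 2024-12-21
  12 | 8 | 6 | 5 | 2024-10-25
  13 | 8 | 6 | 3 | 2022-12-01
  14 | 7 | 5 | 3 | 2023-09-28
SELECT name, signup_year FROM customers WHERE signup_year < (SELECT MIN(signup_year) FROM customers)

Execution result:
(no rows)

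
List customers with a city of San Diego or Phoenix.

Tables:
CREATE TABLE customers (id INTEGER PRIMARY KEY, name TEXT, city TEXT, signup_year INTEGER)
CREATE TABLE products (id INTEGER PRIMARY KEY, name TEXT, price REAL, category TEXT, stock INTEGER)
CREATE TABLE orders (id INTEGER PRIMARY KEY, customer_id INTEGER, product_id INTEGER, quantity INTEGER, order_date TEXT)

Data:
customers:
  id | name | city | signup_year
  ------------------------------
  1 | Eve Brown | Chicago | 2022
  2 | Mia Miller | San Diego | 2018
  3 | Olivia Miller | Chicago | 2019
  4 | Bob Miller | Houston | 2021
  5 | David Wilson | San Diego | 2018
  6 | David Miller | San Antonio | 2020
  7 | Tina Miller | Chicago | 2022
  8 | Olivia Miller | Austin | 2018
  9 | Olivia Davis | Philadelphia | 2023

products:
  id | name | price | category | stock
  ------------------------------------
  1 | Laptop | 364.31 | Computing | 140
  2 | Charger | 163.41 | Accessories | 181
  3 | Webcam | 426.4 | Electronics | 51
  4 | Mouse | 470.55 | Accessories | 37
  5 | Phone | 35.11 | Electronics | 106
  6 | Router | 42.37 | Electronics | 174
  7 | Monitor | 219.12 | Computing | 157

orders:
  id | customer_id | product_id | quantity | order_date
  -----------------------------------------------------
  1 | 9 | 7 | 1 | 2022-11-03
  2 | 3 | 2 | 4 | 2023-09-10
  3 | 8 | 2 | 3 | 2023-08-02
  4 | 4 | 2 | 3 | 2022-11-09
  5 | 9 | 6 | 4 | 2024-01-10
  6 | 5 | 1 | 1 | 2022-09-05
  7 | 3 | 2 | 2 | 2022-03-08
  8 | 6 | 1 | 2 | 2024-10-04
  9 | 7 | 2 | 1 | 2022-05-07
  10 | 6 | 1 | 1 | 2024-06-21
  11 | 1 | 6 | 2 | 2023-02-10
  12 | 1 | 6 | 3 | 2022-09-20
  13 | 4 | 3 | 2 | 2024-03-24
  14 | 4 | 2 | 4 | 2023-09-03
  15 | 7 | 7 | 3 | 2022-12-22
SELECT name, city FROM customers WHERE city IN ('San Diego', 'Phoenix')

Execution result:
name | city
Mia Miller | San Diego
David Wilson | San Diego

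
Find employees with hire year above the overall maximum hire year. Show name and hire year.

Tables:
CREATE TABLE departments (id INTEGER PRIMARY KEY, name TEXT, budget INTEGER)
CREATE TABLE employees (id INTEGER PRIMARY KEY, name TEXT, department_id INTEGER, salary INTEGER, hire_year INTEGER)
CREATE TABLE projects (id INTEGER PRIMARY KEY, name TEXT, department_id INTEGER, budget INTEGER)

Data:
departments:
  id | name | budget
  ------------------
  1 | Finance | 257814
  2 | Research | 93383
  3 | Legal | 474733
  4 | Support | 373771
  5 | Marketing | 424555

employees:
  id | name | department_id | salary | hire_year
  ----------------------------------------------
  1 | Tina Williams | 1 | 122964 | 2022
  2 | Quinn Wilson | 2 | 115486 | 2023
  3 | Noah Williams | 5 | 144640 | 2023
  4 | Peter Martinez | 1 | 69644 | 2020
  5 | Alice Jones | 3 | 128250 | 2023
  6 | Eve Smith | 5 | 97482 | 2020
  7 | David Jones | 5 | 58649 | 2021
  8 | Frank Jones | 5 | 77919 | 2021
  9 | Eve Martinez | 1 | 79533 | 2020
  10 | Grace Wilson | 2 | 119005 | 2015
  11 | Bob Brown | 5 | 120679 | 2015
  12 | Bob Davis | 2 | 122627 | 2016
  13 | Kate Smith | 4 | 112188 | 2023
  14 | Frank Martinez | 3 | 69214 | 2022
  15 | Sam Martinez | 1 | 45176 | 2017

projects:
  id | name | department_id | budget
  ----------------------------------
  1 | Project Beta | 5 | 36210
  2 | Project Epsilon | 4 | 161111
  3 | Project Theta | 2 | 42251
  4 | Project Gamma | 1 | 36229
SELECT name, hire_year FROM employees WHERE hire_year > (SELECT MAX(hire_year) FROM employees)

Execution result:
(no rows)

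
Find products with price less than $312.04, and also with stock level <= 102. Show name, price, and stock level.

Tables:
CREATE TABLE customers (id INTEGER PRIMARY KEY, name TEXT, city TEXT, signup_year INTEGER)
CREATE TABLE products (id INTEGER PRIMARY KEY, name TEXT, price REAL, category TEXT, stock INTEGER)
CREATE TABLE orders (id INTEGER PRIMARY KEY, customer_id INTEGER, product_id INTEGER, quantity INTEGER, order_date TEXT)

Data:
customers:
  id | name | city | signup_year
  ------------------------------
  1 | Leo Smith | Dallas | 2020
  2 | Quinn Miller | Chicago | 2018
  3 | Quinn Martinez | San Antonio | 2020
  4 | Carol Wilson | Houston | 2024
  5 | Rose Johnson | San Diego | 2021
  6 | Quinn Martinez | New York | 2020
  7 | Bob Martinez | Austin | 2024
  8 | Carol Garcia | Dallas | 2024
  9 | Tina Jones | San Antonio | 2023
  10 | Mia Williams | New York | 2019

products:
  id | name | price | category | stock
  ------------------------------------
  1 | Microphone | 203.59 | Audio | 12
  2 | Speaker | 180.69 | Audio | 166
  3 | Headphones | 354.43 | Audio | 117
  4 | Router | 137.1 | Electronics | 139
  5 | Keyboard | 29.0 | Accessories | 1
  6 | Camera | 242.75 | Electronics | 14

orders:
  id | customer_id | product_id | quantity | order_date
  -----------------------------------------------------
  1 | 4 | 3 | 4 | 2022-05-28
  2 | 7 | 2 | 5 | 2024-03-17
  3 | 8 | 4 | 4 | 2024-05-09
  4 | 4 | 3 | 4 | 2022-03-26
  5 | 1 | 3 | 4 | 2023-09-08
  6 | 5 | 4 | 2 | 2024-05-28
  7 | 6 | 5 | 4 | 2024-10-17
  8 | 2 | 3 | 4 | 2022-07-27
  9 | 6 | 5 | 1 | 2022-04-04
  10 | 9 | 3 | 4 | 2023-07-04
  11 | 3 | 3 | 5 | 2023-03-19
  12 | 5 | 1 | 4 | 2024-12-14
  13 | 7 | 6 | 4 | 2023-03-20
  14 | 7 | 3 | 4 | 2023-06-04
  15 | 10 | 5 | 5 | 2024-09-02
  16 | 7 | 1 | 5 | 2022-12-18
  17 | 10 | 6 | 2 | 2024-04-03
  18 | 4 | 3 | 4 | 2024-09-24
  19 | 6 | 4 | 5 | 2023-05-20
SELECT name, price, stock FROM products WHERE price < 312.04 AND stock <= 102

Execution result:
name | price | stock
Microphone | 203.59 | 12
Keyboard | 29.00 | 1
Camera | 242.75 | 14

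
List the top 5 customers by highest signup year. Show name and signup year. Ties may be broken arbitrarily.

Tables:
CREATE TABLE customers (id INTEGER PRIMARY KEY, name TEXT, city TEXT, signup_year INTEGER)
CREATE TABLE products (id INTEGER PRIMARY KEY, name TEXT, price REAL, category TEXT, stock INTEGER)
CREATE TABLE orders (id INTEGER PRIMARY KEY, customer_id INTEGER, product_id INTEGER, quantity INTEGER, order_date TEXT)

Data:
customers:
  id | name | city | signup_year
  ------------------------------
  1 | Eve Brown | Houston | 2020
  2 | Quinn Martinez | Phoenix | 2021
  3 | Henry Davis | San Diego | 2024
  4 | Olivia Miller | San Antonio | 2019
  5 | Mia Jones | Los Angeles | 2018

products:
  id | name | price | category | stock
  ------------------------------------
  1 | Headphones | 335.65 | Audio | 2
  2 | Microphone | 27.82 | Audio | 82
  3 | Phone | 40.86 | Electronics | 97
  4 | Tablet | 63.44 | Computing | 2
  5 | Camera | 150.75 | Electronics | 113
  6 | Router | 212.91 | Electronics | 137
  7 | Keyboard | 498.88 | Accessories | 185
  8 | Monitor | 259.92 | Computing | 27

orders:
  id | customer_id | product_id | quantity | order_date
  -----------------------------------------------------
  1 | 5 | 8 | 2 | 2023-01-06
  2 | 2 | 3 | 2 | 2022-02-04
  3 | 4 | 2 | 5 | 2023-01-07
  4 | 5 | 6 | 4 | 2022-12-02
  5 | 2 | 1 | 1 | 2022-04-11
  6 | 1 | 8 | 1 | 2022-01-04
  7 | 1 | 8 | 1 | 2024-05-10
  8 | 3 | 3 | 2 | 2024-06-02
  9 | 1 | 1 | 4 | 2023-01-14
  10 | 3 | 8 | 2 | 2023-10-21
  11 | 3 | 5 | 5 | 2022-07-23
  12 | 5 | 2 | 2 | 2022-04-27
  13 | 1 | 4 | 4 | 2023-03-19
SELECT name, signup_year FROM customers ORDER BY signup_year DESC LIMIT 5

Execution result:
name | signup_year
Henry Davis | 2024
Quinn Martinez | 2021
Eve Brown | 2020
Olivia Miller | 2019
Mia Jones | 2018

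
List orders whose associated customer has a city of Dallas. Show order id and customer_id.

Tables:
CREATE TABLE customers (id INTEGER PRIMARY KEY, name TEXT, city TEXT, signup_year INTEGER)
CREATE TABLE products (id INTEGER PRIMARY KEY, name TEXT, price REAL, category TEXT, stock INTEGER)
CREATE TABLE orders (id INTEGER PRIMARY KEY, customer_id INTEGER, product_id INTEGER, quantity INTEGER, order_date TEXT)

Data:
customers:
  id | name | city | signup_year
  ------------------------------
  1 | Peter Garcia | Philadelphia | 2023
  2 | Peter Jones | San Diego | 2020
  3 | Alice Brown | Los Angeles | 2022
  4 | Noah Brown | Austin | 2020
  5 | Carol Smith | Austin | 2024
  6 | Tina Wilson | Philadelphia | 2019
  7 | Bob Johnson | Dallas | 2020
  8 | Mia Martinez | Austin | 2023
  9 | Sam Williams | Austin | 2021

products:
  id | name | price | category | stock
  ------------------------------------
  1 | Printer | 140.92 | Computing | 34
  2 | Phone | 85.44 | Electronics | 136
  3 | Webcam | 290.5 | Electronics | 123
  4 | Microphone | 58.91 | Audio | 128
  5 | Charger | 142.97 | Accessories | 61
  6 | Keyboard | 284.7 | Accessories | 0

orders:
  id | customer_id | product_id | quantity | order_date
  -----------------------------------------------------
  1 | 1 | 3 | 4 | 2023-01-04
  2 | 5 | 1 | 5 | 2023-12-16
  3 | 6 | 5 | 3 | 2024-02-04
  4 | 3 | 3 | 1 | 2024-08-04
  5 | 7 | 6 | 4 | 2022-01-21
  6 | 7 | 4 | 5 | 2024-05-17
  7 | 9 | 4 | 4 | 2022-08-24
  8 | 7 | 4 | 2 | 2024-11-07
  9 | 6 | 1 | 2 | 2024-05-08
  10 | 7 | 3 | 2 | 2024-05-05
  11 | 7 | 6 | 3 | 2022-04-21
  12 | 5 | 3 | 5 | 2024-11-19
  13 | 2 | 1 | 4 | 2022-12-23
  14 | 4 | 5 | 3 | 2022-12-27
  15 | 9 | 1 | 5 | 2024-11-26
SELECT id, customer_id FROM orders WHERE customer_id IN (SELECT id FROM customers WHERE city = 'Dallas')

Execution result:
id | customer_id
5 | 7
6 | 7
8 | 7
10 | 7
11 | 7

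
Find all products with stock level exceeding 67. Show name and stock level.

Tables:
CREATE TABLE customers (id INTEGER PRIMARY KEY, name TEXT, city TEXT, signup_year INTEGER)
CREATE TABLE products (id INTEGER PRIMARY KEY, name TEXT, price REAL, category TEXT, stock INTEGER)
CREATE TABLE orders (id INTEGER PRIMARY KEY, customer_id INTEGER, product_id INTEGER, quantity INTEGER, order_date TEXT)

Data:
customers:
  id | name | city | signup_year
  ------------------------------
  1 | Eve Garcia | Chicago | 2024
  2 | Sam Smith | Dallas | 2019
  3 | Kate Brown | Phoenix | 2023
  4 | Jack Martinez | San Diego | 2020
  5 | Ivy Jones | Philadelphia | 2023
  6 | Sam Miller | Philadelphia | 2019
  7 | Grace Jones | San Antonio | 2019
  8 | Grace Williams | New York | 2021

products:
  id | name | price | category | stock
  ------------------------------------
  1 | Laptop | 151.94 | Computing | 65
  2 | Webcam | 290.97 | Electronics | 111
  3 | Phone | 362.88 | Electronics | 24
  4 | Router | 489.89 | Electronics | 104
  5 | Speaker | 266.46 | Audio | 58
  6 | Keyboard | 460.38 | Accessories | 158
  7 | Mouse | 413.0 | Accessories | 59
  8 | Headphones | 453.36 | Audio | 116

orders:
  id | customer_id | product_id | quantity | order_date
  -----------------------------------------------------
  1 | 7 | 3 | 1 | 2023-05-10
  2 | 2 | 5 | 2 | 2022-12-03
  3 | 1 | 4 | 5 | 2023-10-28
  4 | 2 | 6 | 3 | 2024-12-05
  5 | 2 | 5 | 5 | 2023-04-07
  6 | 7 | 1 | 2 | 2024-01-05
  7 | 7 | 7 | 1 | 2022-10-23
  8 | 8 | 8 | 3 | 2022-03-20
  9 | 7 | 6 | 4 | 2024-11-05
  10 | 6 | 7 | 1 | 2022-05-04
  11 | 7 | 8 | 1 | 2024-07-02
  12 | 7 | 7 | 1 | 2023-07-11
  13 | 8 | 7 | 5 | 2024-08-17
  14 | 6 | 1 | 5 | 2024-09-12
SELECT name, stock FROM products WHERE stock > 67

Execution result:
name | stock
Webcam | 111
Router | 104
Keyboard | 158
Headphones | 116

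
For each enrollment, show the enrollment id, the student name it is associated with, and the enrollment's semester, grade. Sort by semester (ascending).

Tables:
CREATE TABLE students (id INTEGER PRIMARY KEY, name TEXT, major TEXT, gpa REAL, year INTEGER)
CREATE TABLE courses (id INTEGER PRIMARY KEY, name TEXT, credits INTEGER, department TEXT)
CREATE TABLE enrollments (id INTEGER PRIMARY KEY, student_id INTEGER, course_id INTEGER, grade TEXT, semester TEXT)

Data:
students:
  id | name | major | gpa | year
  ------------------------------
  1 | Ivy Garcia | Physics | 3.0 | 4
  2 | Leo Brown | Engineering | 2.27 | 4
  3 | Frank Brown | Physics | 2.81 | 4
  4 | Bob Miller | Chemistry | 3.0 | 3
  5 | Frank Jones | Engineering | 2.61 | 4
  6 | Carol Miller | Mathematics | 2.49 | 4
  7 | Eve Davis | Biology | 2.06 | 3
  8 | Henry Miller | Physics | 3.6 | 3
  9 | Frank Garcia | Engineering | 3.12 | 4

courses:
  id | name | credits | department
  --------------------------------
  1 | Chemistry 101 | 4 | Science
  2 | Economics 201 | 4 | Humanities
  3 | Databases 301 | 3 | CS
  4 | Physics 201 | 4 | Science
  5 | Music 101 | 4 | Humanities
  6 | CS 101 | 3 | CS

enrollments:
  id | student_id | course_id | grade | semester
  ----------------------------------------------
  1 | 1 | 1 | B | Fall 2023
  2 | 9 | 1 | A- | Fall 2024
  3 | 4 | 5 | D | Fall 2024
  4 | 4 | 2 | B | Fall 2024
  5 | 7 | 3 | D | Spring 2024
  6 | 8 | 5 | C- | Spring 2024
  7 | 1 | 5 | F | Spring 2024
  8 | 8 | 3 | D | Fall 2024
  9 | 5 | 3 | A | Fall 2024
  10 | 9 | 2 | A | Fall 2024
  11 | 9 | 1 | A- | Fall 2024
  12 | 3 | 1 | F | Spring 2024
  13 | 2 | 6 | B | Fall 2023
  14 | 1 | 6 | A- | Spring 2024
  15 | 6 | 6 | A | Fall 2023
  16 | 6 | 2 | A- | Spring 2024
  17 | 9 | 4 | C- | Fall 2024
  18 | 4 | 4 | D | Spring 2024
SELECT c.id, p.name AS student, c.semester, c.grade FROM enrollments c JOIN students p ON c.student_id = p.id ORDER BY c.semester ASC

Execution result:
id | student | semester | grade
1 | Ivy Garcia | Fall 2023 | B
13 | Leo Brown | Fall 2023 | B
15 | Carol Miller | Fall 2023 | A
2 | Frank Garcia | Fall 2024 | A-
3 | Bob Miller | Fall 2024 | D
4 | Bob Miller | Fall 2024 | B
8 | Henry Miller | Fall 2024 | D
9 | Frank Jones | Fall 2024 | A
10 | Frank Garcia | Fall 2024 | A
11 | Frank Garcia | Fall 2024 | A-
17 | Frank Garcia | Fall 2024 | C-
5 | Eve Davis | Spring 2024 | D
6 | Henry Miller | Spring 2024 | C-
7 | Ivy Garcia | Spring 2024 | F
12 | Frank Brown | Spring 2024 | F
14 | Ivy Garcia | Spring 2024 | A-
16 | Carol Miller | Spring 2024 | A-
18 | Bob Miller | Spring 2024 | D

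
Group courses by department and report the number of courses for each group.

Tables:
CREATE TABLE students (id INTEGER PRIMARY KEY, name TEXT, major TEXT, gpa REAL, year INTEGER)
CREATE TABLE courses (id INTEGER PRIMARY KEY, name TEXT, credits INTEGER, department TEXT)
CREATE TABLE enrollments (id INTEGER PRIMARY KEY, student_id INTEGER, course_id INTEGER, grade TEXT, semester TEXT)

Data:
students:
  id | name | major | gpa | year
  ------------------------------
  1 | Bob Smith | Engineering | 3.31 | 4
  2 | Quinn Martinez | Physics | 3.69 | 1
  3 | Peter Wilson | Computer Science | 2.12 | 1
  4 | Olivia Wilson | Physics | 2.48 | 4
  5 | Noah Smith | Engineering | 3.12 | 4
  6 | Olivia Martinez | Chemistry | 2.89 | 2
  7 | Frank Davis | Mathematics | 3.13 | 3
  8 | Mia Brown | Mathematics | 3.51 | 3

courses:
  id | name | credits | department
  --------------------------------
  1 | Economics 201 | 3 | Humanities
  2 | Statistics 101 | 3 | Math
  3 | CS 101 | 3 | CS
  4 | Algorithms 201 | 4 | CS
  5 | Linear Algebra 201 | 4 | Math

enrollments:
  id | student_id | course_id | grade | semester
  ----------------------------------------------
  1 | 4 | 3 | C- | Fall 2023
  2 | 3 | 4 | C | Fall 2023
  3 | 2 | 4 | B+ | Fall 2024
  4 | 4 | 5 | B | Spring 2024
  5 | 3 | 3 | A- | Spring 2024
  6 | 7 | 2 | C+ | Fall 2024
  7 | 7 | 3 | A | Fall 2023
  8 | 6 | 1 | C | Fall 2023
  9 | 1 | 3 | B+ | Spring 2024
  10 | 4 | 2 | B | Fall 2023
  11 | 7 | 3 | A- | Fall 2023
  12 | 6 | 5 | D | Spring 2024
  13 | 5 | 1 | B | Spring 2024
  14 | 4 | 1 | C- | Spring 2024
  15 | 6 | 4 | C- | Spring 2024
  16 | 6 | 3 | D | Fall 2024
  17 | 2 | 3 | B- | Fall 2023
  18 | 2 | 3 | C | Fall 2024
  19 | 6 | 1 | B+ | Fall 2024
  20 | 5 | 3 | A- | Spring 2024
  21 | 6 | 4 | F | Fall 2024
SELECT department, COUNT(*) AS n FROM courses GROUP BY department

Execution result:
department | n
CS | 2
Humanities | 1
Math | 2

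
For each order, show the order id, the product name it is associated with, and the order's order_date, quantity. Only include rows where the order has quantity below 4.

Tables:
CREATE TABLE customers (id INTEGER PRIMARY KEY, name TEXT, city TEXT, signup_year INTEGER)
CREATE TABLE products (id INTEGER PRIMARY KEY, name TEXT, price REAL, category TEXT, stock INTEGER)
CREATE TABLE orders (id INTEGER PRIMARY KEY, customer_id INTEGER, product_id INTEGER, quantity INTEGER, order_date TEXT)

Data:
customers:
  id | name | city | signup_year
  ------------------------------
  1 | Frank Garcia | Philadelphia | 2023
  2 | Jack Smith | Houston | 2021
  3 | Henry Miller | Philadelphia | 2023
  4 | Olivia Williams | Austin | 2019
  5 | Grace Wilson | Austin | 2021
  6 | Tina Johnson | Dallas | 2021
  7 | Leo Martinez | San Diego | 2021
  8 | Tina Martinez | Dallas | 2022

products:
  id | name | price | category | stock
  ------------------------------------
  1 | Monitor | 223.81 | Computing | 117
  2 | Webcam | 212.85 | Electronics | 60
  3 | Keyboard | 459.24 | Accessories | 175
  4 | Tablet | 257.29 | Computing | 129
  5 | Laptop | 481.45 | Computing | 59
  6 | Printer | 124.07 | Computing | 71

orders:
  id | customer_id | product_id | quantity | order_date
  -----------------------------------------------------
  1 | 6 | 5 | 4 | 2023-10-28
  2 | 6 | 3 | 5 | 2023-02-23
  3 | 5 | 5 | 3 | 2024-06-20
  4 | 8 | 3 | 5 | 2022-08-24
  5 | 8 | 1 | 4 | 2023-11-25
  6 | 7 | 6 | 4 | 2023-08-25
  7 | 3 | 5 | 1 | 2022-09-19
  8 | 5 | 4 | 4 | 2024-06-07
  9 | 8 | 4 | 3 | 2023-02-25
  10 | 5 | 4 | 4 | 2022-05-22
SELECT c.id, p.name AS product, c.order_date, c.quantity FROM orders c JOIN products p ON c.product_id = p.id WHERE c.quantity < 4

Execution result:
id | product | order_date | quantity
3 | Laptop | 2024-06-20 | 3
7 | Laptop | 2022-09-19 | 1
9 | Tablet | 2023-02-25 | 3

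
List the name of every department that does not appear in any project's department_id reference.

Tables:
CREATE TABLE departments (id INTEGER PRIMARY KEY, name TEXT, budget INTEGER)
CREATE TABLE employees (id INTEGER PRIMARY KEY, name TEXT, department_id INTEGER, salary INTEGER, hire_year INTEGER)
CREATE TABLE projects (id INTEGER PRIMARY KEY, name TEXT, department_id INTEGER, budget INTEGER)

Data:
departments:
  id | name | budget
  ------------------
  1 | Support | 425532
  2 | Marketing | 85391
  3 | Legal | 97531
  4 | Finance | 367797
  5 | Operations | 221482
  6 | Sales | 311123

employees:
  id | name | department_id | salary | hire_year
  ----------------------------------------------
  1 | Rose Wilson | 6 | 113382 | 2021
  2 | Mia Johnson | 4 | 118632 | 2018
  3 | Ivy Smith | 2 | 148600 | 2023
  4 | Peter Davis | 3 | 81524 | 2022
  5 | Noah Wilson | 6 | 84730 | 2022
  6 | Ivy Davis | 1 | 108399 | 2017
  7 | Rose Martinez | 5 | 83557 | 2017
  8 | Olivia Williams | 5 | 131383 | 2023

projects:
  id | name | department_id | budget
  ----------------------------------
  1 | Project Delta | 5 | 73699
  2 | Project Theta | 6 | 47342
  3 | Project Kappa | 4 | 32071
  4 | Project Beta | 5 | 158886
SELECT p.name FROM departments p LEFT JOIN projects c ON c.department_id = p.id WHERE c.id IS NULL

Execution result:
name
Support
Marketing
Legal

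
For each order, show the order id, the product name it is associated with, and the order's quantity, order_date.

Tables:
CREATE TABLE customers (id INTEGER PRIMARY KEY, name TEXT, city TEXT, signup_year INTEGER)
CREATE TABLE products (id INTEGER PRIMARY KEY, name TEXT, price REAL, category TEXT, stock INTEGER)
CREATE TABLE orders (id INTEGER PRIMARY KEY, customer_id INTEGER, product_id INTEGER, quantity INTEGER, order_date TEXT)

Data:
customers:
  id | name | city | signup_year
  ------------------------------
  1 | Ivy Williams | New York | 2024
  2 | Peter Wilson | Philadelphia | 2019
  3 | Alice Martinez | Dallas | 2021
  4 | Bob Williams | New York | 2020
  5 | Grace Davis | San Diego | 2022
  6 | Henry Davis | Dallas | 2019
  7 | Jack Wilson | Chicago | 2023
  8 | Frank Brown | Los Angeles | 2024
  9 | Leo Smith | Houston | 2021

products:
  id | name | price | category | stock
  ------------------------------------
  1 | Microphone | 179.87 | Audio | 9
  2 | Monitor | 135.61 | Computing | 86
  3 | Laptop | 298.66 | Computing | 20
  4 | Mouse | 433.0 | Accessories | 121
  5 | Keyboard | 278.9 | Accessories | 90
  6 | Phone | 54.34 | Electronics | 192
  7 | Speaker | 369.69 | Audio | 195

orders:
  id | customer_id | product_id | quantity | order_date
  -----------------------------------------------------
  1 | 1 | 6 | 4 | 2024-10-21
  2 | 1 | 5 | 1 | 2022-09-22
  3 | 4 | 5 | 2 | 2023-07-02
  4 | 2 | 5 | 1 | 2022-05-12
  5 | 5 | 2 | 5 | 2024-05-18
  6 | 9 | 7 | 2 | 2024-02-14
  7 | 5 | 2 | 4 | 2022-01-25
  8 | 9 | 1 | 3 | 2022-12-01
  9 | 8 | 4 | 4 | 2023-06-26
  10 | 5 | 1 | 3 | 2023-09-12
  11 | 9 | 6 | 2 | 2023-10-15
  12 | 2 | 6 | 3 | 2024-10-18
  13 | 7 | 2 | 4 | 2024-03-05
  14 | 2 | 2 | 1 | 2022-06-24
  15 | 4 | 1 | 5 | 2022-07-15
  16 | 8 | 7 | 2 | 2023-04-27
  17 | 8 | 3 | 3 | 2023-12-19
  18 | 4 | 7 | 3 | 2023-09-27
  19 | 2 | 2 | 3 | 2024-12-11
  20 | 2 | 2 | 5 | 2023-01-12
SELECT c.id, p.name AS product, c.quantity, c.order_date FROM orders c JOIN products p ON c.product_id = p.id

Execution result:
id | product | quantity | order_date
1 | Phone | 4 | 2024-10-21
2 | Keyboard | 1 | 2022-09-22
3 | Keyboard | 2 | 2023-07-02
4 | Keyboard | 1 | 2022-05-12
5 | Monitor | 5 | 2024-05-18
6 | Speaker | 2 | 2024-02-14
7 | Monitor | 4 | 2022-01-25
8 | Microphone | 3 | 2022-12-01
9 | Mouse | 4 | 2023-06-26
10 | Microphone | 3 | 2023-09-12
11 | Phone | 2 | 2023-10-15
12 | Phone | 3 | 2024-10-18
13 | Monitor | 4 | 2024-03-05
14 | Monitor | 1 | 2022-06-24
15 | Microphone | 5 | 2022-07-15
16 | Speaker | 2 | 2023-04-27
17 | Laptop | 3 | 2023-12-19
18 | Speaker | 3 | 2023-09-27
19 | Monitor | 3 | 2024-12-11
20 | Monitor | 5 | 2023-01-12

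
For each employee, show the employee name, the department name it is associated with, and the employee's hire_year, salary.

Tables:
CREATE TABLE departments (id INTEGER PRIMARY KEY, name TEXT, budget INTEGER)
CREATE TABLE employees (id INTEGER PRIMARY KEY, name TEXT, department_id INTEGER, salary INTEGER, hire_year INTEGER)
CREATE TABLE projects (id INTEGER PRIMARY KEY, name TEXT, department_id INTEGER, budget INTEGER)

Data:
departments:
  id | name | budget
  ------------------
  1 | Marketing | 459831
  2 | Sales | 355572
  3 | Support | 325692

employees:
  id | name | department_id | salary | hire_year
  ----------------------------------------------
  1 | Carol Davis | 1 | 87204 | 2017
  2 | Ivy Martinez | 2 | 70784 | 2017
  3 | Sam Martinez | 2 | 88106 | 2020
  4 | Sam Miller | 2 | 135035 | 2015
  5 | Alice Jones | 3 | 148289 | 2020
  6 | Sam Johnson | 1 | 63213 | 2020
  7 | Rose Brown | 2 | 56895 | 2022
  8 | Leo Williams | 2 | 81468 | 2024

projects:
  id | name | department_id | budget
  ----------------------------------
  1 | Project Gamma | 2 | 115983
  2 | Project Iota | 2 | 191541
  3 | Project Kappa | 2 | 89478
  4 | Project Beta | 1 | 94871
SELECT c.name, p.name AS department, c.hire_year, c.salary FROM employees c JOIN departments p ON c.department_id = p.id

Execution result:
name | department | hire_year | salary
Carol Davis | Marketing | 2017 | 87204
Ivy Martinez | Sales | 2017 | 70784
Sam Martinez | Sales | 2020 | 88106
Sam Miller | Sales | 2015 | 135035
Alice Jones | Support | 2020 | 148289
Sam Johnson | Marketing | 2020 | 63213
Rose Brown | Sales | 2022 | 56895
Leo Williams | Sales | 2024 | 81468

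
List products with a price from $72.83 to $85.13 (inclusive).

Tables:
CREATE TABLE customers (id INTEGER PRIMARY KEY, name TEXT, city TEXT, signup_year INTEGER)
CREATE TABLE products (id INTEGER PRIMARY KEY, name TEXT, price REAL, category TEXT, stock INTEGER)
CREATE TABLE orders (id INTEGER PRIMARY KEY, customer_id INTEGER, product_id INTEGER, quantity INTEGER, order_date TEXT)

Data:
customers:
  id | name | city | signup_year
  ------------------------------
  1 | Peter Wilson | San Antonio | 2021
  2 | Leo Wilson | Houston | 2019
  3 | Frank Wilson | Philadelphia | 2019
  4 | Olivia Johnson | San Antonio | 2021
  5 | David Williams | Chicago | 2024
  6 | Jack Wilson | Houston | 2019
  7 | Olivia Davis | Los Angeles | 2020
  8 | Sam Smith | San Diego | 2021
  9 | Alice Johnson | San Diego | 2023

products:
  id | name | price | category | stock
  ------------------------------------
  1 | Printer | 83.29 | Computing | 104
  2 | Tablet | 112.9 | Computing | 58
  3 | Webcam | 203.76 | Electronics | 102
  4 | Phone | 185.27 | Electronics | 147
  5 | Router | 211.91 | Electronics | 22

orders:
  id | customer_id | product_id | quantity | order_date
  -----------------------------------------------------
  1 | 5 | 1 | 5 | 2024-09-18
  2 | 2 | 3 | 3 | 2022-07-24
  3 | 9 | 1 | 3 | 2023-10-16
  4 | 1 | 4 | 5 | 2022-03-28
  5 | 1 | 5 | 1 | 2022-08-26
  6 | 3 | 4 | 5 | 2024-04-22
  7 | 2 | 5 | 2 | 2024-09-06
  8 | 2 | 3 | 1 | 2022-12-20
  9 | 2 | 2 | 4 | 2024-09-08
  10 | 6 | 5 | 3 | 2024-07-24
SELECT name, price FROM products WHERE price BETWEEN 72.83 AND 85.13

Execution result:
name | price
Printer | 83.29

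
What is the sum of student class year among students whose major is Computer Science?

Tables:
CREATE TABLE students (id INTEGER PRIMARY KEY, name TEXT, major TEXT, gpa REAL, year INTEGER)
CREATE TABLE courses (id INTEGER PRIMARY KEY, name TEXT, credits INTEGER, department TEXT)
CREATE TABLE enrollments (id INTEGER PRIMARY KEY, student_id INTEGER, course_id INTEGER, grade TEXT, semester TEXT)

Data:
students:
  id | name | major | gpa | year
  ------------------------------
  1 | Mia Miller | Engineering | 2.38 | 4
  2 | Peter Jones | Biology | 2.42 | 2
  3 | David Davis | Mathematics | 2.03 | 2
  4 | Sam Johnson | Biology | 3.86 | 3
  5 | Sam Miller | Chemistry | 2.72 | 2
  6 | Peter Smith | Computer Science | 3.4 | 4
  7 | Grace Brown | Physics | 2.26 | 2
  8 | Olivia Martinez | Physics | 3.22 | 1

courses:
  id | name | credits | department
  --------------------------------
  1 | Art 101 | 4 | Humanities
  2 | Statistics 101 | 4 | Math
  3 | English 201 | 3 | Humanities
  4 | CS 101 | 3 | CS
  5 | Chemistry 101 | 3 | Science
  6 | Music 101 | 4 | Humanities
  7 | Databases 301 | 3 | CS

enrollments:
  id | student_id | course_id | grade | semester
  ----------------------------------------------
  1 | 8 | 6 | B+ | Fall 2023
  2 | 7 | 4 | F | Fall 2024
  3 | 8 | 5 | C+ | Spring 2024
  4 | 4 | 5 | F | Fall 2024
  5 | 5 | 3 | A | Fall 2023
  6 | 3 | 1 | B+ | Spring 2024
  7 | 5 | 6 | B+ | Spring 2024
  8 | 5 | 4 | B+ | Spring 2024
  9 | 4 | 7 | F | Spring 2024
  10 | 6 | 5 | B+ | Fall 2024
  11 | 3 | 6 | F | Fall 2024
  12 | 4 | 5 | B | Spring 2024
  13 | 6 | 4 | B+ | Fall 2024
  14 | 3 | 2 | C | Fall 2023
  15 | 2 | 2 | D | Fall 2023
SELECT SUM(year) FROM students WHERE major = 'Computer Science'

Execution result:
4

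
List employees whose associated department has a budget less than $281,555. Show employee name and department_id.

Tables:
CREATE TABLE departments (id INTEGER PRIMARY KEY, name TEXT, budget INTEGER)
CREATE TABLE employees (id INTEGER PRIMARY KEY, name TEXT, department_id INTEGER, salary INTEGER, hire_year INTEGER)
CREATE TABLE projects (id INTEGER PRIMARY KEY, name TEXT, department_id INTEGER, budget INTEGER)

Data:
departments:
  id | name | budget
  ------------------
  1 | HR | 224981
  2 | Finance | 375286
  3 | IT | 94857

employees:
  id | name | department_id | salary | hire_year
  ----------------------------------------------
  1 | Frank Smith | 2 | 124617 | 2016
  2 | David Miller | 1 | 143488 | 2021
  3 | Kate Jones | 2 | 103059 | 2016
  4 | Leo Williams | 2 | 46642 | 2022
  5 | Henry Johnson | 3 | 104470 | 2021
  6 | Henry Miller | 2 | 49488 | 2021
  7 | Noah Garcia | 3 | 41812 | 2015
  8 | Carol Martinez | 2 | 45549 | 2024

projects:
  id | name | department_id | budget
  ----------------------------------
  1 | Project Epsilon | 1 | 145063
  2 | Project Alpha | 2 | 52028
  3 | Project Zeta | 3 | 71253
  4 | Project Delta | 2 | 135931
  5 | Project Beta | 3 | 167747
SELECT name, department_id FROM employees WHERE department_id IN (SELECT id FROM departments WHERE budget < 281555)

Execution result:
name | department_id
David Miller | 1
Henry Johnson | 3
Noah Garcia | 3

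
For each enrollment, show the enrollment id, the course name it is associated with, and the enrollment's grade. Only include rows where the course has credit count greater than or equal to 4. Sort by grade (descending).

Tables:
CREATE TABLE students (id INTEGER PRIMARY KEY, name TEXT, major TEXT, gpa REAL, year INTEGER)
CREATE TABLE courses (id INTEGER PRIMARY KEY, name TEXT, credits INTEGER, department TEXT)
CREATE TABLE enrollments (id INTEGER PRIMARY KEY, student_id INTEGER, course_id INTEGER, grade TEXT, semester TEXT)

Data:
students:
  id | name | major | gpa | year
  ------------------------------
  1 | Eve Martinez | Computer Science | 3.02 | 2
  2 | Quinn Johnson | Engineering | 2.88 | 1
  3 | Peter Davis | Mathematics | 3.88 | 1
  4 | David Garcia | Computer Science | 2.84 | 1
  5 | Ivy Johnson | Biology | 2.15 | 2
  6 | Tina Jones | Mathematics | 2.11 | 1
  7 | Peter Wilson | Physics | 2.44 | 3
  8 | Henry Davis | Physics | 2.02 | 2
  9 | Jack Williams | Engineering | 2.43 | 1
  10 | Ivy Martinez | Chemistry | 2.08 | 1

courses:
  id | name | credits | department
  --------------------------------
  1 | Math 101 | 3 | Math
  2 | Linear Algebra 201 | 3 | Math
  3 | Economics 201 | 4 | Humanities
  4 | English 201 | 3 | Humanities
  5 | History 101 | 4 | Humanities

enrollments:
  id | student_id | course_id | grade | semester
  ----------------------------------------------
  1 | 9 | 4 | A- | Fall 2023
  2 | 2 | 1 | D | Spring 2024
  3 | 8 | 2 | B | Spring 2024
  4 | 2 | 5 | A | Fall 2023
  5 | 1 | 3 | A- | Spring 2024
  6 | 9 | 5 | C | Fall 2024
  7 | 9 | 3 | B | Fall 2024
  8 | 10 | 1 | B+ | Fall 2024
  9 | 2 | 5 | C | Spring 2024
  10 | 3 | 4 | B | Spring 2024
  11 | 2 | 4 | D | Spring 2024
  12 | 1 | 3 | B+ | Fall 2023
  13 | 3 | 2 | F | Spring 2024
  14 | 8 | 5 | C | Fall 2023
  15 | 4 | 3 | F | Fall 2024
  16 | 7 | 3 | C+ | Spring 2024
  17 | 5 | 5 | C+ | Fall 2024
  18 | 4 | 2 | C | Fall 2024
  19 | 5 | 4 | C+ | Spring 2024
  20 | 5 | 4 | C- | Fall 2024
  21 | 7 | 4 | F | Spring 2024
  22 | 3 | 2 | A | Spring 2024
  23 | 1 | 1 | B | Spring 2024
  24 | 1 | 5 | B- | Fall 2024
SELECT c.id, p.name AS course, c.grade FROM enrollments c JOIN courses p ON c.course_id = p.id WHERE p.credits >= 4 ORDER BY c.grade DESC

Execution result:
id | course | grade
15 | Economics 201 | F
16 | Economics 201 | C+
17 | History 101 | C+
6 | History 101 | C
9 | History 101 | C
14 | History 101 | C
24 | History 101 | B-
12 | Economics 201 | B+
7 | Economics 201 | B
5 | Economics 201 | A-
4 | History 101 | A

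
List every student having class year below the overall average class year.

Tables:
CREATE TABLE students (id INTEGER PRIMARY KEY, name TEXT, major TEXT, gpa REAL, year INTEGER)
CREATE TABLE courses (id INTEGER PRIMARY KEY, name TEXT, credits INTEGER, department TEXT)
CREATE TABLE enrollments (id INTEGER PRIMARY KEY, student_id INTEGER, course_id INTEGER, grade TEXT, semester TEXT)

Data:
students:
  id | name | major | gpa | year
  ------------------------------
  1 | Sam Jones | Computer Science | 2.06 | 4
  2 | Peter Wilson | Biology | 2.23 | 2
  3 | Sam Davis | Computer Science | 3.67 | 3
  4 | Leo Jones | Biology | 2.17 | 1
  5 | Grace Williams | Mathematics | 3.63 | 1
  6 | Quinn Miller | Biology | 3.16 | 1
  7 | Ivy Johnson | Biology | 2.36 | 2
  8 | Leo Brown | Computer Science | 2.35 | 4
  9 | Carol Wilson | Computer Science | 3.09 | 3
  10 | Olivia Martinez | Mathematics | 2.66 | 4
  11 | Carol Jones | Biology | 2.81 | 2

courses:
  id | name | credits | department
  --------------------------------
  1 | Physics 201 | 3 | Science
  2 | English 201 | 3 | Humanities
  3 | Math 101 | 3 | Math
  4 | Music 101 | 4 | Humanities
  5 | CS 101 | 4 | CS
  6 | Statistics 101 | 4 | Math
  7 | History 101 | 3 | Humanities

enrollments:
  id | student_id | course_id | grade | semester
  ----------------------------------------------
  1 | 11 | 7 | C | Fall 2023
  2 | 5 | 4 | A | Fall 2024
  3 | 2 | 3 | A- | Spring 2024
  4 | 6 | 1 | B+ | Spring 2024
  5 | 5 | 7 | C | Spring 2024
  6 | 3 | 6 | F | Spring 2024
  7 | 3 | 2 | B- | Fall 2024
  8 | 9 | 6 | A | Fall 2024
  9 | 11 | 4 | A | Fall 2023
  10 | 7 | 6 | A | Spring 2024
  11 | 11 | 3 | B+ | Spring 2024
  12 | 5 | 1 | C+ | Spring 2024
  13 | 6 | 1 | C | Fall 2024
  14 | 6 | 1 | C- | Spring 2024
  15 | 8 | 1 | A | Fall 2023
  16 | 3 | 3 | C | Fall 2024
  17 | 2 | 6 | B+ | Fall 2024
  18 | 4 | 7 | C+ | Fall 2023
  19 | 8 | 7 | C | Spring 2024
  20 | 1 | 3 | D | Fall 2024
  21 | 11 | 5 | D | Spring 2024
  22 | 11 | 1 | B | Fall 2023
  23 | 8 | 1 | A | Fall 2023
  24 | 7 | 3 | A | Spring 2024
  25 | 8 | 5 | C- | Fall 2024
SELECT name, year FROM students WHERE year < (SELECT AVG(year) FROM students)

Execution result:
name | year
Peter Wilson | 2
Leo Jones | 1
Grace Williams | 1
Quinn Miller | 1
Ivy Johnson | 2
Carol Jones | 2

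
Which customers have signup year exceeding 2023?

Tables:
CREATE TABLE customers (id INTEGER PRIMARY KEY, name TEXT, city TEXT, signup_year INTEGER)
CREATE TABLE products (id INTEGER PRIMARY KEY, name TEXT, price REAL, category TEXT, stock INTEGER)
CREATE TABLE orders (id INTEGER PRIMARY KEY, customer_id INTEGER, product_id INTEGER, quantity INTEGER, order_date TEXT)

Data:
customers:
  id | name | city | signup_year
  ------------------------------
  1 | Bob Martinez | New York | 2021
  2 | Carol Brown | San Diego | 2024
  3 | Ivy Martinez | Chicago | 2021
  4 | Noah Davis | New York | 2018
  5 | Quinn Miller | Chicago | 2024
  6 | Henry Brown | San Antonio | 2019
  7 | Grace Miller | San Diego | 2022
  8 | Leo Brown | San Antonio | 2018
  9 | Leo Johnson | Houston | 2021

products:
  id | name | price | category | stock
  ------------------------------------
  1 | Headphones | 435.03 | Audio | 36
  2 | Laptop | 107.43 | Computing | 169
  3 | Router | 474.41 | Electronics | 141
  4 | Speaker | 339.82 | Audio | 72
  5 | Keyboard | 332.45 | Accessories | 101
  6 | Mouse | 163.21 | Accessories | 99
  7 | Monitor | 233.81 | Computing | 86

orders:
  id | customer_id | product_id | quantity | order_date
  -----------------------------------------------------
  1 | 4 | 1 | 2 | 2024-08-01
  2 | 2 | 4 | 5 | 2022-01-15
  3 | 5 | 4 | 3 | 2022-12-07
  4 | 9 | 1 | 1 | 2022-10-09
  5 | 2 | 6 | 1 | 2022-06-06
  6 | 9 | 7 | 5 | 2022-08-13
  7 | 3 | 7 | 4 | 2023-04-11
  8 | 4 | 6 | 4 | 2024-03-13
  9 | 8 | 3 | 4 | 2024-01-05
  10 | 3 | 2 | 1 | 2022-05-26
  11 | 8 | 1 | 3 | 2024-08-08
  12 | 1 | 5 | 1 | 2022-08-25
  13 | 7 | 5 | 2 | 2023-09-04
SELECT name, signup_year FROM customers WHERE signup_year > 2023

Execution result:
name | signup_year
Carol Brown | 2024
Quinn Miller | 2024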